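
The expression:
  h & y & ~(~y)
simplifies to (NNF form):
h & y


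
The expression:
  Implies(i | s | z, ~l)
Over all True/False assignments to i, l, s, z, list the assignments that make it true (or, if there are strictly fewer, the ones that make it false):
is false only for:
  i=False, l=True, s=False, z=True;
  i=False, l=True, s=True, z=False;
  i=False, l=True, s=True, z=True;
  i=True, l=True, s=False, z=False;
  i=True, l=True, s=False, z=True;
  i=True, l=True, s=True, z=False;
  i=True, l=True, s=True, z=True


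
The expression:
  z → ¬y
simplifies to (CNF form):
¬y ∨ ¬z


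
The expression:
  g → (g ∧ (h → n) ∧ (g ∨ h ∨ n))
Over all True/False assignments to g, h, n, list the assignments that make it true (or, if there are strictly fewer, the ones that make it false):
is false only for:
  g=True, h=True, n=False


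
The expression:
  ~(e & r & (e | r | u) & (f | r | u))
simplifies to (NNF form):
~e | ~r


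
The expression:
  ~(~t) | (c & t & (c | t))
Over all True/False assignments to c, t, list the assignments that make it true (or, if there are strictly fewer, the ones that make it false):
is true only for:
  c=False, t=True;
  c=True, t=True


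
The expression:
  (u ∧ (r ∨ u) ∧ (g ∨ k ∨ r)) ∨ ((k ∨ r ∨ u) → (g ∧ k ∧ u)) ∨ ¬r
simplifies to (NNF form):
u ∨ ¬r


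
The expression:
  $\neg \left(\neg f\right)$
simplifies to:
$f$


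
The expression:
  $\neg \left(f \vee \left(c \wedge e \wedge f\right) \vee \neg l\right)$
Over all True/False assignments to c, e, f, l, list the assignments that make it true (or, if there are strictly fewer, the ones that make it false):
is true only for:
  c=False, e=False, f=False, l=True;
  c=False, e=True, f=False, l=True;
  c=True, e=False, f=False, l=True;
  c=True, e=True, f=False, l=True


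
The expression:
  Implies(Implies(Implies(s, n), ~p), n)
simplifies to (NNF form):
n | (p & ~s)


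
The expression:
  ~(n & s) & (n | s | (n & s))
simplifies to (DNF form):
(n & ~s) | (s & ~n)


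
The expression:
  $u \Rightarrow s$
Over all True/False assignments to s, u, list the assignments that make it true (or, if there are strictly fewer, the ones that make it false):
is false only for:
  s=False, u=True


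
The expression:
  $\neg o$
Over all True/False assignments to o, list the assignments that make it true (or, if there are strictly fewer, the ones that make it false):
is true only for:
  o=False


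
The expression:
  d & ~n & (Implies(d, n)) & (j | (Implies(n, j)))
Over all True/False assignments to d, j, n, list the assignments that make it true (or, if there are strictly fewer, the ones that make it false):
is never true.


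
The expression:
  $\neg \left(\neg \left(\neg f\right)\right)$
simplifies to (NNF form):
$\neg f$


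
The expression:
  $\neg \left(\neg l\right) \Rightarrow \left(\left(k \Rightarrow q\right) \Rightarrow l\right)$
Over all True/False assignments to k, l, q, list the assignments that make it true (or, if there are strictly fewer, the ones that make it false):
is always true.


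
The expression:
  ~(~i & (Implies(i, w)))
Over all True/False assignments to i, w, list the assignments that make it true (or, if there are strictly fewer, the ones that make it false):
is true only for:
  i=True, w=False;
  i=True, w=True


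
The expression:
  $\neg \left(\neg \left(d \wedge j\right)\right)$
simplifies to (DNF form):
$d \wedge j$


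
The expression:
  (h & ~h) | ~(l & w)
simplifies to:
~l | ~w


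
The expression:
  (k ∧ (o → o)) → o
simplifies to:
o ∨ ¬k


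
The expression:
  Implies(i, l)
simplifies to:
l | ~i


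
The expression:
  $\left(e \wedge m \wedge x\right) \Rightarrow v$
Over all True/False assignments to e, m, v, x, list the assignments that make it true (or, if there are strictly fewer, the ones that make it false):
is false only for:
  e=True, m=True, v=False, x=True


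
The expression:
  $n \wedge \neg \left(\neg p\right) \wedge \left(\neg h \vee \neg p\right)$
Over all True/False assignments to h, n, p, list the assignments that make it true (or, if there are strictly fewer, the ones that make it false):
is true only for:
  h=False, n=True, p=True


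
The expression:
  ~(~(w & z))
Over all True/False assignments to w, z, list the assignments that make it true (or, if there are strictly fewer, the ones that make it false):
is true only for:
  w=True, z=True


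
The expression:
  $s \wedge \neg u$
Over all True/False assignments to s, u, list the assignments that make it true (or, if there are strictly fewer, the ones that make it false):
is true only for:
  s=True, u=False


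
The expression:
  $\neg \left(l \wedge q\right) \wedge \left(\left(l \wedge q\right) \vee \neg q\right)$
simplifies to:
$\neg q$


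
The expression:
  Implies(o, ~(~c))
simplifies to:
c | ~o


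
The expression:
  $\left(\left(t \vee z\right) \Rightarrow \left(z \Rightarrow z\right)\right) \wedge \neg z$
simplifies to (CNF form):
$\neg z$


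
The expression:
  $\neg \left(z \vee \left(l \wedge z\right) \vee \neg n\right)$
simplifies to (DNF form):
$n \wedge \neg z$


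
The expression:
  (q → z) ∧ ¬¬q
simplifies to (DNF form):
q ∧ z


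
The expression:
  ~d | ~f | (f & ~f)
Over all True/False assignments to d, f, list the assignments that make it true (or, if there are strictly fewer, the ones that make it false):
is false only for:
  d=True, f=True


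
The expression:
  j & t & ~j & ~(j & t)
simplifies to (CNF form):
False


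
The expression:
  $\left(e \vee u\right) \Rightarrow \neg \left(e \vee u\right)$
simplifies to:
$\neg e \wedge \neg u$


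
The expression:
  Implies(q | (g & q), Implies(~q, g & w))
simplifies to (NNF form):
True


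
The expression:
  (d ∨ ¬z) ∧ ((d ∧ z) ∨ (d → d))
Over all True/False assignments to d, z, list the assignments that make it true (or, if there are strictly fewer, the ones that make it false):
is false only for:
  d=False, z=True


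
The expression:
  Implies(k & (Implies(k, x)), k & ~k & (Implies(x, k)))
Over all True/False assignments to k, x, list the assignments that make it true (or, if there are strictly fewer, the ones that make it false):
is false only for:
  k=True, x=True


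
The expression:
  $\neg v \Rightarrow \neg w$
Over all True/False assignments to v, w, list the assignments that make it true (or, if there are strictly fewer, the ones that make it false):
is false only for:
  v=False, w=True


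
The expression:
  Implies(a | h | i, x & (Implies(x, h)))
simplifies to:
(h & x) | (~a & ~h & ~i)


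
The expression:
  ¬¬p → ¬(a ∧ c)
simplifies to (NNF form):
¬a ∨ ¬c ∨ ¬p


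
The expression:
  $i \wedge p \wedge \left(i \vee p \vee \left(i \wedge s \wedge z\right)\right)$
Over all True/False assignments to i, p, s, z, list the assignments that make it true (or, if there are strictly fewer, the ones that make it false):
is true only for:
  i=True, p=True, s=False, z=False;
  i=True, p=True, s=False, z=True;
  i=True, p=True, s=True, z=False;
  i=True, p=True, s=True, z=True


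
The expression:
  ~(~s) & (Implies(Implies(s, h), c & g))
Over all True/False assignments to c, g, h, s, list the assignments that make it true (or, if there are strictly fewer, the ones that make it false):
is true only for:
  c=False, g=False, h=False, s=True;
  c=False, g=True, h=False, s=True;
  c=True, g=False, h=False, s=True;
  c=True, g=True, h=False, s=True;
  c=True, g=True, h=True, s=True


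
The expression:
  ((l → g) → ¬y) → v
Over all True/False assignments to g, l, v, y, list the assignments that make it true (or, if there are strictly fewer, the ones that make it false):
is false only for:
  g=False, l=False, v=False, y=False;
  g=False, l=True, v=False, y=False;
  g=False, l=True, v=False, y=True;
  g=True, l=False, v=False, y=False;
  g=True, l=True, v=False, y=False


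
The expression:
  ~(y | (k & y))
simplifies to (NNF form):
~y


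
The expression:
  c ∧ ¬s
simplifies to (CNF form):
c ∧ ¬s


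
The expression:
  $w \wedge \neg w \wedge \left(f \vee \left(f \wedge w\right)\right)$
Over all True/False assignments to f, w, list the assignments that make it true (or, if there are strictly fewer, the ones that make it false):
is never true.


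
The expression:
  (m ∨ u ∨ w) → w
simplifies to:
w ∨ (¬m ∧ ¬u)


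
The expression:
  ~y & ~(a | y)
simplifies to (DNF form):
~a & ~y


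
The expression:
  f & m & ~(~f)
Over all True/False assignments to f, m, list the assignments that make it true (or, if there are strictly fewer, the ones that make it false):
is true only for:
  f=True, m=True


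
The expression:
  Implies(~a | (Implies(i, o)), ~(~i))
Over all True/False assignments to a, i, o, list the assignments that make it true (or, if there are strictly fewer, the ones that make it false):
is true only for:
  a=False, i=True, o=False;
  a=False, i=True, o=True;
  a=True, i=True, o=False;
  a=True, i=True, o=True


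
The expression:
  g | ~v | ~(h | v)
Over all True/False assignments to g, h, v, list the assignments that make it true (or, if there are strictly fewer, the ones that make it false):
is false only for:
  g=False, h=False, v=True;
  g=False, h=True, v=True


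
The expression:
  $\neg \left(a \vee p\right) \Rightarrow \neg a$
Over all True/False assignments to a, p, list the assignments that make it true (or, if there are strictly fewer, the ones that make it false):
is always true.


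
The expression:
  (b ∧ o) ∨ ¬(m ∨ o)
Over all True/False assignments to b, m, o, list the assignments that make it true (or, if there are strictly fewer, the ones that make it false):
is true only for:
  b=False, m=False, o=False;
  b=True, m=False, o=False;
  b=True, m=False, o=True;
  b=True, m=True, o=True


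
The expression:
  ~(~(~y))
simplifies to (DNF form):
~y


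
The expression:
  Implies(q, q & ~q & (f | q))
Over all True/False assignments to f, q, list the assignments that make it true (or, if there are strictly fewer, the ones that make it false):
is true only for:
  f=False, q=False;
  f=True, q=False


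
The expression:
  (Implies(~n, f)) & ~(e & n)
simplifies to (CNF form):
(f | n) & (~e | ~n)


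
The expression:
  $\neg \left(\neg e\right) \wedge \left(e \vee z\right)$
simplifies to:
$e$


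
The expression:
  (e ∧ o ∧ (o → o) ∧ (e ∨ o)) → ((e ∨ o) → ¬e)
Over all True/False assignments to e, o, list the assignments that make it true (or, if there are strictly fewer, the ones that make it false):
is false only for:
  e=True, o=True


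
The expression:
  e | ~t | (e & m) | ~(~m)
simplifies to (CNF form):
e | m | ~t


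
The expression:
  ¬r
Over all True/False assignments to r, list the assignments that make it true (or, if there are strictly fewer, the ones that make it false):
is true only for:
  r=False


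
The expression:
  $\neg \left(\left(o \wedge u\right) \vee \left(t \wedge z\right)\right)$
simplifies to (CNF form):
$\left(\neg o \vee \neg u\right) \wedge \left(\neg t \vee \neg z\right)$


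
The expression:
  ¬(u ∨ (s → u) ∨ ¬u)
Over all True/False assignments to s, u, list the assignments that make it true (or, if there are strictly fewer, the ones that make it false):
is never true.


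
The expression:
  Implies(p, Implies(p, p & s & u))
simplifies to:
~p | (s & u)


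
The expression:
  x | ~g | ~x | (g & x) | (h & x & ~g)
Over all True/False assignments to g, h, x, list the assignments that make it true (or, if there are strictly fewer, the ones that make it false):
is always true.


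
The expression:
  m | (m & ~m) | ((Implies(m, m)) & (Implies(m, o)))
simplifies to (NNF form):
True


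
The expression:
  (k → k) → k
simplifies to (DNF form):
k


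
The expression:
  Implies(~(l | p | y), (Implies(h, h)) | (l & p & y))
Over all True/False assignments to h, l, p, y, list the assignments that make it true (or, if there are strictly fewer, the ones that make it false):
is always true.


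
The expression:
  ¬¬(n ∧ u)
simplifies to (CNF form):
n ∧ u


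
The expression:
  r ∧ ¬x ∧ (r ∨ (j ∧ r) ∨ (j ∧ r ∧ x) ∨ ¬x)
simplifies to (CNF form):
r ∧ ¬x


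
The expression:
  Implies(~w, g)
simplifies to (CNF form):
g | w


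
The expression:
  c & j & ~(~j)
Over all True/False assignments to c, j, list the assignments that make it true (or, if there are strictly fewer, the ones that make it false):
is true only for:
  c=True, j=True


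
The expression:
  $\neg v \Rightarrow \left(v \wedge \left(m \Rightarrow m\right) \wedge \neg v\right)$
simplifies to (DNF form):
$v$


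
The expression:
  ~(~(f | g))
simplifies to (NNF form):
f | g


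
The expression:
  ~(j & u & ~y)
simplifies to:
y | ~j | ~u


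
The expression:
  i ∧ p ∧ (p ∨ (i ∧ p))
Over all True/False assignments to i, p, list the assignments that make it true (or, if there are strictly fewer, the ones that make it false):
is true only for:
  i=True, p=True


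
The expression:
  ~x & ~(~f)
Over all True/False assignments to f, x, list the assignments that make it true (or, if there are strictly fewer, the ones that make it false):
is true only for:
  f=True, x=False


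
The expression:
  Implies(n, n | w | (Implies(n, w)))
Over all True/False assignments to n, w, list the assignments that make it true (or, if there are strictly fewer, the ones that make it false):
is always true.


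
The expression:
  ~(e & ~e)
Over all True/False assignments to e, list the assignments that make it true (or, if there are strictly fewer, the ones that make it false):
is always true.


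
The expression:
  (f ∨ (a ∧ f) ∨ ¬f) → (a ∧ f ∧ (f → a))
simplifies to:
a ∧ f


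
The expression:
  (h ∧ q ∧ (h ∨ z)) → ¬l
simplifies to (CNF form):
¬h ∨ ¬l ∨ ¬q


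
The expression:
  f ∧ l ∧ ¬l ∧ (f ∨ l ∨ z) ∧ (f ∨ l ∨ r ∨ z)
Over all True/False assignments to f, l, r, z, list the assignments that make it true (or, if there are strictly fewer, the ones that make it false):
is never true.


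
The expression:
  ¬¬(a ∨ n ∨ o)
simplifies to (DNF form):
a ∨ n ∨ o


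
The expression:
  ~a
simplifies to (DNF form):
~a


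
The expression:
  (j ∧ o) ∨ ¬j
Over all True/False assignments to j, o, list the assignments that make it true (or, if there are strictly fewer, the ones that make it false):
is false only for:
  j=True, o=False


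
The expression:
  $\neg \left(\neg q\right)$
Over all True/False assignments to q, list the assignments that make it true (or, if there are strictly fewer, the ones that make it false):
is true only for:
  q=True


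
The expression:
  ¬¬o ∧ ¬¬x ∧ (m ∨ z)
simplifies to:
o ∧ x ∧ (m ∨ z)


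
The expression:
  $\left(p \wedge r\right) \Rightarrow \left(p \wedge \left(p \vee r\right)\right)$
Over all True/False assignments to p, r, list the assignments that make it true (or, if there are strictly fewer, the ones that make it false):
is always true.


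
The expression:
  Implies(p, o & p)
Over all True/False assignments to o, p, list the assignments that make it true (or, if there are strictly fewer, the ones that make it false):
is false only for:
  o=False, p=True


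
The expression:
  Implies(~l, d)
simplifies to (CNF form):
d | l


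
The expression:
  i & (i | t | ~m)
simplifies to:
i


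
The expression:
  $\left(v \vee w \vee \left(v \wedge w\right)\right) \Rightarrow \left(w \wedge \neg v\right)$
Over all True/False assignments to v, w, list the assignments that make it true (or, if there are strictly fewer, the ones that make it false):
is true only for:
  v=False, w=False;
  v=False, w=True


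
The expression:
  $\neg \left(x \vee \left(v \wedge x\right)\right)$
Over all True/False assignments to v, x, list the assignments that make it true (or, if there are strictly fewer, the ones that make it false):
is true only for:
  v=False, x=False;
  v=True, x=False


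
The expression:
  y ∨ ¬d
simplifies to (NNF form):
y ∨ ¬d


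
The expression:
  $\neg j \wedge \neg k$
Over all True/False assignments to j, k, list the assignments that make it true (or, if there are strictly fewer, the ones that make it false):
is true only for:
  j=False, k=False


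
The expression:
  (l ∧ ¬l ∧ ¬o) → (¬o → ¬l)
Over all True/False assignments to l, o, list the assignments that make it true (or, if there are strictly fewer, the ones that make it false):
is always true.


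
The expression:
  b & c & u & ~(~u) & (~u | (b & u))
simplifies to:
b & c & u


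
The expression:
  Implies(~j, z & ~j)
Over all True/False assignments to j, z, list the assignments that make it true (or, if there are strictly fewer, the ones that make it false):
is false only for:
  j=False, z=False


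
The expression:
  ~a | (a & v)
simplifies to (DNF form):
v | ~a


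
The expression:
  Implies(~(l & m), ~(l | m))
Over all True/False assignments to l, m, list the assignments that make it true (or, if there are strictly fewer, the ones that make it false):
is true only for:
  l=False, m=False;
  l=True, m=True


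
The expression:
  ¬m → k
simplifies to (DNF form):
k ∨ m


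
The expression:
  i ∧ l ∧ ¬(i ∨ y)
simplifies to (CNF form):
False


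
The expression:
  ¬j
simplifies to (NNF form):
¬j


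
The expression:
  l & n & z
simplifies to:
l & n & z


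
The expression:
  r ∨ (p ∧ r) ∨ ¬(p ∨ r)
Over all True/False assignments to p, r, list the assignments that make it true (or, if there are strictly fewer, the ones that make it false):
is false only for:
  p=True, r=False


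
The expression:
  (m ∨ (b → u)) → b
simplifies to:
b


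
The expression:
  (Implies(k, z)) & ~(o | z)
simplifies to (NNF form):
~k & ~o & ~z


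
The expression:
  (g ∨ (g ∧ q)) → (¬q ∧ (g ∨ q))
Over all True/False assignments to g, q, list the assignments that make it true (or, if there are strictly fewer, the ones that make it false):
is false only for:
  g=True, q=True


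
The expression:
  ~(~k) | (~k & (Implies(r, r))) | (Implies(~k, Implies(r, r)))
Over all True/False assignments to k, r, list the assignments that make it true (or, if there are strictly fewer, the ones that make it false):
is always true.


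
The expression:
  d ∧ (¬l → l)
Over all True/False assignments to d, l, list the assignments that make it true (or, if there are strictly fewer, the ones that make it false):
is true only for:
  d=True, l=True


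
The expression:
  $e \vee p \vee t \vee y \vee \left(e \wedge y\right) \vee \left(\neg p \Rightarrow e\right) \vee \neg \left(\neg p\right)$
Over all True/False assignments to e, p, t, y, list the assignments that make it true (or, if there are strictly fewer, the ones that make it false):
is false only for:
  e=False, p=False, t=False, y=False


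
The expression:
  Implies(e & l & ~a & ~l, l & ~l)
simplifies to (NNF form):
True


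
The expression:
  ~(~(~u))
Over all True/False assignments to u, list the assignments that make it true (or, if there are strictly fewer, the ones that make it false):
is true only for:
  u=False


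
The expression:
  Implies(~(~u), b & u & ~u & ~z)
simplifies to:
~u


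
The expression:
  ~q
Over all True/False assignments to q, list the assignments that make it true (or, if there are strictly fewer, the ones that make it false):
is true only for:
  q=False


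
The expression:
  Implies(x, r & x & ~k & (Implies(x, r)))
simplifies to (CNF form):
(r | ~x) & (~k | ~x)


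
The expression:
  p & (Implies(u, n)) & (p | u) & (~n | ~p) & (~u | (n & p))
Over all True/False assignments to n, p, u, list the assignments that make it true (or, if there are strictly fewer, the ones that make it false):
is true only for:
  n=False, p=True, u=False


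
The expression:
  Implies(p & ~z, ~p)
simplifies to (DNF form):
z | ~p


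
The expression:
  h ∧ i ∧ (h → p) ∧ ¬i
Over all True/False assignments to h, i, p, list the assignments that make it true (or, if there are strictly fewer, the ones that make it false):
is never true.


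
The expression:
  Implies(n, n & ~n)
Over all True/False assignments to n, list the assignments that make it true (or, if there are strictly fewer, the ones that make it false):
is true only for:
  n=False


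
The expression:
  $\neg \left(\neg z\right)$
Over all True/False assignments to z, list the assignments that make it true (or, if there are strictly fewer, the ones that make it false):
is true only for:
  z=True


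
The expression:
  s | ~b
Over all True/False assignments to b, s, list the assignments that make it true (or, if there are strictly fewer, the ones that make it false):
is false only for:
  b=True, s=False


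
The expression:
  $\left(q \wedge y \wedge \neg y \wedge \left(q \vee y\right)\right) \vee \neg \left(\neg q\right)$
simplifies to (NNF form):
$q$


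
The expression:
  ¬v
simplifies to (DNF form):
¬v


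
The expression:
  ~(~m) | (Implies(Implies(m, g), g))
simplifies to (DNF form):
g | m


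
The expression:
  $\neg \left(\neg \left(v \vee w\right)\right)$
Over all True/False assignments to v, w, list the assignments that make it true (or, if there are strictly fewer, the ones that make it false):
is false only for:
  v=False, w=False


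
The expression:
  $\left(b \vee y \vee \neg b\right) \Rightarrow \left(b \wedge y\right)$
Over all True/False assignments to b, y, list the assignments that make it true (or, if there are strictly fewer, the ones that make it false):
is true only for:
  b=True, y=True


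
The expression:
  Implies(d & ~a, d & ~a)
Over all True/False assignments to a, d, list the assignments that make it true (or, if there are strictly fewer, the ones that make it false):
is always true.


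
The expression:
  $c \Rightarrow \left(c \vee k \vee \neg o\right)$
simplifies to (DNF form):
$\text{True}$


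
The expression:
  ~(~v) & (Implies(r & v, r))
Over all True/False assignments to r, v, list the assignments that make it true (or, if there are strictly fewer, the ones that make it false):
is true only for:
  r=False, v=True;
  r=True, v=True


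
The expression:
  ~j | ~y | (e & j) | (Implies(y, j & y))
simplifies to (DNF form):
True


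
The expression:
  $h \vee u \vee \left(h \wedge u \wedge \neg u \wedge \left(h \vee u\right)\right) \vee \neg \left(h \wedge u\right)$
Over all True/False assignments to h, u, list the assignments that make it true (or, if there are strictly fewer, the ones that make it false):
is always true.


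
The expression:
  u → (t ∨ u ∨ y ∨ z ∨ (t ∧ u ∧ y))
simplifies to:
True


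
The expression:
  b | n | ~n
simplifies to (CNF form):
True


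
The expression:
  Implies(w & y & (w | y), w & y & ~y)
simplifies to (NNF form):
~w | ~y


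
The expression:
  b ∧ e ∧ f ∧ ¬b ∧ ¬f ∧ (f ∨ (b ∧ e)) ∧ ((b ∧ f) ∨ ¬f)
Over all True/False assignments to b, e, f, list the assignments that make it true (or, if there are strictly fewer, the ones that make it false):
is never true.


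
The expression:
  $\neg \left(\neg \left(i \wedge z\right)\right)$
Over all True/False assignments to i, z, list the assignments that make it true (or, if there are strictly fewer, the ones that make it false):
is true only for:
  i=True, z=True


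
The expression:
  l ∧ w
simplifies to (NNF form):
l ∧ w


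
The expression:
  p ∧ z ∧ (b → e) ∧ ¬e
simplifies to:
p ∧ z ∧ ¬b ∧ ¬e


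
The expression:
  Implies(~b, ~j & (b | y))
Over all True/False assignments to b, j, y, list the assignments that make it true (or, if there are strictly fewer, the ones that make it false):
is false only for:
  b=False, j=False, y=False;
  b=False, j=True, y=False;
  b=False, j=True, y=True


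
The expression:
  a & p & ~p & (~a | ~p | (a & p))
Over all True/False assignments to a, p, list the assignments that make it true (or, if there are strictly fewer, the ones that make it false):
is never true.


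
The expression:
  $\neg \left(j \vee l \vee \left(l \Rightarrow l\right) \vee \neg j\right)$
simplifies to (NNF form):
$\text{False}$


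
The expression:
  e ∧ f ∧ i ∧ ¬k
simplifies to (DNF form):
e ∧ f ∧ i ∧ ¬k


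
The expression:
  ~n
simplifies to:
~n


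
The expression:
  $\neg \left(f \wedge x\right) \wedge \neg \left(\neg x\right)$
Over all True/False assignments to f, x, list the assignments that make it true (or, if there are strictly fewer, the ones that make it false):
is true only for:
  f=False, x=True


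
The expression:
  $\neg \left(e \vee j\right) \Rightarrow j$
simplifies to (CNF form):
$e \vee j$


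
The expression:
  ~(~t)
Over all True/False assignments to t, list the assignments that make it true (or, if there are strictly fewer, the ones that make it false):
is true only for:
  t=True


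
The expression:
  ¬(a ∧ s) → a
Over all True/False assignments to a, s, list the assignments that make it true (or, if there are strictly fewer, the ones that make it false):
is true only for:
  a=True, s=False;
  a=True, s=True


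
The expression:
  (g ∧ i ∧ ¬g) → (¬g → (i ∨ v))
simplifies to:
True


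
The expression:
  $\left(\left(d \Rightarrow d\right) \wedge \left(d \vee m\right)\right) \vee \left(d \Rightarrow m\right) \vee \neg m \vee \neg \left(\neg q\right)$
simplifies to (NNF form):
$\text{True}$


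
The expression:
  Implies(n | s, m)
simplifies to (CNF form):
(m | ~n) & (m | ~s)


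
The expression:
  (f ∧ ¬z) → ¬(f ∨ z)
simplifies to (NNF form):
z ∨ ¬f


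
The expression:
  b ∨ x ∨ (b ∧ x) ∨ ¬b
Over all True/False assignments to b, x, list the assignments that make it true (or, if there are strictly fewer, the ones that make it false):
is always true.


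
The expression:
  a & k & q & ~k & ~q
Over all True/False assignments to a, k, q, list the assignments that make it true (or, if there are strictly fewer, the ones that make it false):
is never true.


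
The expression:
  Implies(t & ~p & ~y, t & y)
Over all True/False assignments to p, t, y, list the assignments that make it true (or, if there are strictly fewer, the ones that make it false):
is false only for:
  p=False, t=True, y=False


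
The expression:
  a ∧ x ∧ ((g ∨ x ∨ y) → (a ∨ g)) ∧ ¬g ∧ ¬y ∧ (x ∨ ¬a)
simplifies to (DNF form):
a ∧ x ∧ ¬g ∧ ¬y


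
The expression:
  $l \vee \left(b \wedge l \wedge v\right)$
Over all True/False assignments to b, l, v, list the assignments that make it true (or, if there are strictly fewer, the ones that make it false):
is true only for:
  b=False, l=True, v=False;
  b=False, l=True, v=True;
  b=True, l=True, v=False;
  b=True, l=True, v=True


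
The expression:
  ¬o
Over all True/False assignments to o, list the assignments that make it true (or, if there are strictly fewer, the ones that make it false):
is true only for:
  o=False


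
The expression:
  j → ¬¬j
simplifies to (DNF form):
True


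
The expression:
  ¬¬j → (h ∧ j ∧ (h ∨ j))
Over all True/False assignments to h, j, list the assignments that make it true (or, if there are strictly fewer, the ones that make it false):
is false only for:
  h=False, j=True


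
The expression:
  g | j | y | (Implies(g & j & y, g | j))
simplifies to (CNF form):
True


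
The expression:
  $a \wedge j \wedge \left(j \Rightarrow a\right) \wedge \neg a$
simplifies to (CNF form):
$\text{False}$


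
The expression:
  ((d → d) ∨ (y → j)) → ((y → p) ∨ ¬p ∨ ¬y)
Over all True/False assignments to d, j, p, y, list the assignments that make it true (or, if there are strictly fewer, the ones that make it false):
is always true.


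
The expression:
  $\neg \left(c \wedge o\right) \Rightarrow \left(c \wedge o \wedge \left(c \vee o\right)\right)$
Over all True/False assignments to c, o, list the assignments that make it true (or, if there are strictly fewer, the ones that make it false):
is true only for:
  c=True, o=True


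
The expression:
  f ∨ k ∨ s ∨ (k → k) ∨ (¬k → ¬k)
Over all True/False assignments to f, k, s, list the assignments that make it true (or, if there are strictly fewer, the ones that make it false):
is always true.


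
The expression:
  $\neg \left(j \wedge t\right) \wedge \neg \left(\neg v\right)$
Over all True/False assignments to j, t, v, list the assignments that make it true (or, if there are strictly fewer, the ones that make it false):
is true only for:
  j=False, t=False, v=True;
  j=False, t=True, v=True;
  j=True, t=False, v=True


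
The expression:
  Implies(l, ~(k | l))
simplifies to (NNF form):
~l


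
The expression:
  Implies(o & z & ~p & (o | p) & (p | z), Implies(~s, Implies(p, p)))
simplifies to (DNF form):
True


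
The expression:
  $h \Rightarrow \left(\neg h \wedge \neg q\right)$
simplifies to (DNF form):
$\neg h$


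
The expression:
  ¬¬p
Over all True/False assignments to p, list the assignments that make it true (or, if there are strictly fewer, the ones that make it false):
is true only for:
  p=True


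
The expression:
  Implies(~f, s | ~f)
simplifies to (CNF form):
True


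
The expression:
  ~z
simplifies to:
~z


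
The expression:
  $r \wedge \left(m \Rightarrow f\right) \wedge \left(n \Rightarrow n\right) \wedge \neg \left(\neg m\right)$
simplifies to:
$f \wedge m \wedge r$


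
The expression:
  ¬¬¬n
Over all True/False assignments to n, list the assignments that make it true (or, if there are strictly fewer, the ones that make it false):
is true only for:
  n=False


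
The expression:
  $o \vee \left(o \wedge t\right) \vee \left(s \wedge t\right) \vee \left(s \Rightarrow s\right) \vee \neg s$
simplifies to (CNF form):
$\text{True}$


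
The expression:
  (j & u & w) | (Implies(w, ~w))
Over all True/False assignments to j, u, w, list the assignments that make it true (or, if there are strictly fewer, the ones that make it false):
is false only for:
  j=False, u=False, w=True;
  j=False, u=True, w=True;
  j=True, u=False, w=True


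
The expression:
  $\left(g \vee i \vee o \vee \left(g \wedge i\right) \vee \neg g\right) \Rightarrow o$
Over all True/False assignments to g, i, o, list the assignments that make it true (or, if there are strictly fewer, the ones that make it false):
is true only for:
  g=False, i=False, o=True;
  g=False, i=True, o=True;
  g=True, i=False, o=True;
  g=True, i=True, o=True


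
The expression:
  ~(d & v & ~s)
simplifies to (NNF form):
s | ~d | ~v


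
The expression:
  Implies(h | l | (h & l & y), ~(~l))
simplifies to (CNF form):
l | ~h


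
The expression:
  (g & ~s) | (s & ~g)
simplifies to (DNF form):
(g & ~s) | (s & ~g)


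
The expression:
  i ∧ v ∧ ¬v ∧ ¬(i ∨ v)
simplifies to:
False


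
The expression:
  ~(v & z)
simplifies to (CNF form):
~v | ~z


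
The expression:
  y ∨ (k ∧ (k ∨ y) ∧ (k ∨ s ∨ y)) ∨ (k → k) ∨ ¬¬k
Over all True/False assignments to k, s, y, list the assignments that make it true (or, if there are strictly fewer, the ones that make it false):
is always true.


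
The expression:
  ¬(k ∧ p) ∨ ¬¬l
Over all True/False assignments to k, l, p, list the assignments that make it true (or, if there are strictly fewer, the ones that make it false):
is false only for:
  k=True, l=False, p=True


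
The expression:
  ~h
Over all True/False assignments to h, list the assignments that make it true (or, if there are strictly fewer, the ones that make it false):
is true only for:
  h=False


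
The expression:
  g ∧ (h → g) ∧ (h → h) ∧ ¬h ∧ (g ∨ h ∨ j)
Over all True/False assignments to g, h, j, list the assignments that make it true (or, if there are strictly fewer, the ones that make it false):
is true only for:
  g=True, h=False, j=False;
  g=True, h=False, j=True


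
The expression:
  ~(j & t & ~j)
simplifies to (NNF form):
True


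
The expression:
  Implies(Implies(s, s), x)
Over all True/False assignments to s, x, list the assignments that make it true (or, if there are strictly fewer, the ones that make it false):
is true only for:
  s=False, x=True;
  s=True, x=True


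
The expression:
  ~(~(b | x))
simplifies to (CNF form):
b | x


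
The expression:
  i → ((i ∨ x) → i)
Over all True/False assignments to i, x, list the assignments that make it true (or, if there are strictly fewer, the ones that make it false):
is always true.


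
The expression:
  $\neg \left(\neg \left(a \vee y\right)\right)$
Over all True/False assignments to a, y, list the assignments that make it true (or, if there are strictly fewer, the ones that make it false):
is false only for:
  a=False, y=False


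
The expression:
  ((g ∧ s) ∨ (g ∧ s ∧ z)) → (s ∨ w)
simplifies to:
True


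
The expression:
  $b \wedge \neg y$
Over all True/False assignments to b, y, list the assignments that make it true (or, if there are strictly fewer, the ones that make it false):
is true only for:
  b=True, y=False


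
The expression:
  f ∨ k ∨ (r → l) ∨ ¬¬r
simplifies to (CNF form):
True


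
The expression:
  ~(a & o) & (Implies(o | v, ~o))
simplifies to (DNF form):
~o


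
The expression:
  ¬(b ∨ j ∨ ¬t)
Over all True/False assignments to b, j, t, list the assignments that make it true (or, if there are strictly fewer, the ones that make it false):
is true only for:
  b=False, j=False, t=True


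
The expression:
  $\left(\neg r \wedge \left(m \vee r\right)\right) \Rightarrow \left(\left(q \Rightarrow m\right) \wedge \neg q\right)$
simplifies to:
$r \vee \neg m \vee \neg q$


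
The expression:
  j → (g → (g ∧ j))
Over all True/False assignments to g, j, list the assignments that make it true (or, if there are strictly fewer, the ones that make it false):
is always true.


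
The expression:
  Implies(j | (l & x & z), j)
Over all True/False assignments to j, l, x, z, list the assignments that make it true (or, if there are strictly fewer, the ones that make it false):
is false only for:
  j=False, l=True, x=True, z=True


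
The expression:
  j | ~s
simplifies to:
j | ~s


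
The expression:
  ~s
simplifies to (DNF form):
~s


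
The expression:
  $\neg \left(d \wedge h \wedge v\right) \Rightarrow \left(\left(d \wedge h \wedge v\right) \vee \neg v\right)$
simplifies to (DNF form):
$\left(d \wedge h\right) \vee \neg v$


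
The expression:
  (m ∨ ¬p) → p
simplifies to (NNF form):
p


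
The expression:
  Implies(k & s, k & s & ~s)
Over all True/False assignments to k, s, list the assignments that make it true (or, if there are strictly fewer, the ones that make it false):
is false only for:
  k=True, s=True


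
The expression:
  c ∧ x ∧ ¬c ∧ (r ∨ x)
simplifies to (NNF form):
False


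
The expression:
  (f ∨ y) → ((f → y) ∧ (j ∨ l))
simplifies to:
(y ∨ ¬f) ∧ (j ∨ l ∨ ¬y)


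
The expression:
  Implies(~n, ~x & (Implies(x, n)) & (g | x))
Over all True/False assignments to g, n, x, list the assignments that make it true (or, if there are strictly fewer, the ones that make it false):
is false only for:
  g=False, n=False, x=False;
  g=False, n=False, x=True;
  g=True, n=False, x=True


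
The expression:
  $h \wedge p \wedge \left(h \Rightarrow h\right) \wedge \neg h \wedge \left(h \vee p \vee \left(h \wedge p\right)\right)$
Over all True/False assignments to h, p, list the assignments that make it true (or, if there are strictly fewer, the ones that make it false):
is never true.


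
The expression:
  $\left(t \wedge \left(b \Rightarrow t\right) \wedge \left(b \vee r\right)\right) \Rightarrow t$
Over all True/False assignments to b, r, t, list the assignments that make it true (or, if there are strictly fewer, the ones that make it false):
is always true.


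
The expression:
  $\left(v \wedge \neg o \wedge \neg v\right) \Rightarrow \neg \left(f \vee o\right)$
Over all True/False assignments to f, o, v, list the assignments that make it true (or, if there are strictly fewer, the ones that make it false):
is always true.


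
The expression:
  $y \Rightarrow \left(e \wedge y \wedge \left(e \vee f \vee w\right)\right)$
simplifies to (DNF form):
$e \vee \neg y$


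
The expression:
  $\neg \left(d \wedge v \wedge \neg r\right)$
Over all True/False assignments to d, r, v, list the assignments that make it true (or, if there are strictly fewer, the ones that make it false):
is false only for:
  d=True, r=False, v=True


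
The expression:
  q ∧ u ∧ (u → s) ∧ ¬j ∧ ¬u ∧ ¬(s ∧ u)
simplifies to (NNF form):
False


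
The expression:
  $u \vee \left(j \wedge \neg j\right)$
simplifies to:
$u$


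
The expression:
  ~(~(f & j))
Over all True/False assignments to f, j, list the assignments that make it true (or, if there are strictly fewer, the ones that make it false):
is true only for:
  f=True, j=True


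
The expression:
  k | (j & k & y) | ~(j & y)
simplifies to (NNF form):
k | ~j | ~y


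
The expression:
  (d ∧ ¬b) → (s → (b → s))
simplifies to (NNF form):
True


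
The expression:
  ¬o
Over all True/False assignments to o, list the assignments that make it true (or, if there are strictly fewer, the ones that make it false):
is true only for:
  o=False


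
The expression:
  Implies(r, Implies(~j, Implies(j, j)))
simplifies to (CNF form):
True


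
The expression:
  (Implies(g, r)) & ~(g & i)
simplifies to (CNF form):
(r | ~g) & (~g | ~i)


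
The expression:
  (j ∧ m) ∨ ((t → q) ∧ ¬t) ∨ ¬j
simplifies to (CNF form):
m ∨ ¬j ∨ ¬t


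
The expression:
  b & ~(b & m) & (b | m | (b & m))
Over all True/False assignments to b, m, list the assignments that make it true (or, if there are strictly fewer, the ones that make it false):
is true only for:
  b=True, m=False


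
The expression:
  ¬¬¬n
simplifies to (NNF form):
¬n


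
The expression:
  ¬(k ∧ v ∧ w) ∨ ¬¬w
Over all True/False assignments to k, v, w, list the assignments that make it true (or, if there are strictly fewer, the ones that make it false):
is always true.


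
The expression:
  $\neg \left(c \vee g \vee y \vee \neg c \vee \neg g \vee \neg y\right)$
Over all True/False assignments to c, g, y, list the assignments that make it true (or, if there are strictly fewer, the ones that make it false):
is never true.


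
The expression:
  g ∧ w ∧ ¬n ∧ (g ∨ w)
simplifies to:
g ∧ w ∧ ¬n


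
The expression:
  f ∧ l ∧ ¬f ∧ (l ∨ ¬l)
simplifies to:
False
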